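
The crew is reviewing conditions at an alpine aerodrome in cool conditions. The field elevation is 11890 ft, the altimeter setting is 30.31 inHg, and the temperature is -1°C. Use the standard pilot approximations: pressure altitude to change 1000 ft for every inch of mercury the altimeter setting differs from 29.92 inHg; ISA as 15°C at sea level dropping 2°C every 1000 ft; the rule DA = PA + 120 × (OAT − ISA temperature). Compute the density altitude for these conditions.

12340 ft

Pressure altitude = 11890 + (29.92 − 30.31) × 1000 = 11890 + (-390) = 11500 ft.
ISA temperature at 11500 ft = 15 − 2 × (11500/1000) = -8°C.
ISA deviation = -1 − (-8) = +7°C.
Density altitude = 11500 + 120 × (7) = 12340 ft.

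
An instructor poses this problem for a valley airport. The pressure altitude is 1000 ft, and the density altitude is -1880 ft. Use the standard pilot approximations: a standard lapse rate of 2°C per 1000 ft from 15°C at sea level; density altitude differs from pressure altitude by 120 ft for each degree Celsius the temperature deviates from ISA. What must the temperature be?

-11°C

Density altitude − pressure altitude = -1880 − 1000 = -2880 ft.
At 120 ft/°C that is an ISA deviation of -2880/120 = -24°C.
ISA temperature at 1000 ft = 15 − 2 × (1000/1000) = 13°C.
OAT = ISA + deviation = 13 + (-24) = -11°C.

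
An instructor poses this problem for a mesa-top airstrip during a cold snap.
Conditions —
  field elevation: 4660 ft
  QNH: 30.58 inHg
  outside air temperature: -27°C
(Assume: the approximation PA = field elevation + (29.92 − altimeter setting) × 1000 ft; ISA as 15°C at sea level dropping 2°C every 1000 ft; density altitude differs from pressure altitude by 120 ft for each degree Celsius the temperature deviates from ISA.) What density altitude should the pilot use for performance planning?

-80 ft

Pressure altitude = 4660 + (29.92 − 30.58) × 1000 = 4660 + (-660) = 4000 ft.
ISA temperature at 4000 ft = 15 − 2 × (4000/1000) = 7°C.
ISA deviation = -27 − 7 = -34°C.
Density altitude = 4000 + 120 × (-34) = -80 ft.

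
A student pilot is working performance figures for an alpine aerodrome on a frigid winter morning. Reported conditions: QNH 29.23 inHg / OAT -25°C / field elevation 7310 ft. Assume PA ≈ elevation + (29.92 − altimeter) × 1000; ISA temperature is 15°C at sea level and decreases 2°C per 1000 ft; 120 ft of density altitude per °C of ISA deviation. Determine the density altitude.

5120 ft

Pressure altitude = 7310 + (29.92 − 29.23) × 1000 = 7310 + (+690) = 8000 ft.
ISA temperature at 8000 ft = 15 − 2 × (8000/1000) = -1°C.
ISA deviation = -25 − (-1) = -24°C.
Density altitude = 8000 + 120 × (-24) = 5120 ft.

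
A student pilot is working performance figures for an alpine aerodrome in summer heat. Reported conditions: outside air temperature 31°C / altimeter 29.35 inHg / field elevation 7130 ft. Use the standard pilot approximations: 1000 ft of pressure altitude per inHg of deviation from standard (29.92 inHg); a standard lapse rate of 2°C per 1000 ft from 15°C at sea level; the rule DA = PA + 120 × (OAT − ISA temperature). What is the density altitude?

11468 ft

Pressure altitude = 7130 + (29.92 − 29.35) × 1000 = 7130 + (+570) = 7700 ft.
ISA temperature at 7700 ft = 15 − 2 × (7700/1000) = -0.4°C.
ISA deviation = 31 − (-0.4) = +31.4°C.
Density altitude = 7700 + 120 × (31.4) = 11468 ft.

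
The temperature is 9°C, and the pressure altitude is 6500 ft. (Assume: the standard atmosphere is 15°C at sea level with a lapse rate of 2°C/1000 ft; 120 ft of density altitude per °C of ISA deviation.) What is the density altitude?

ISA temperature at 6500 ft = 15 − 2 × (6500/1000) = 2°C.
ISA deviation = 9 − 2 = +7°C.
Density altitude = 6500 + 120 × (7) = 6500 + (+840) = 7340 ft.

7340 ft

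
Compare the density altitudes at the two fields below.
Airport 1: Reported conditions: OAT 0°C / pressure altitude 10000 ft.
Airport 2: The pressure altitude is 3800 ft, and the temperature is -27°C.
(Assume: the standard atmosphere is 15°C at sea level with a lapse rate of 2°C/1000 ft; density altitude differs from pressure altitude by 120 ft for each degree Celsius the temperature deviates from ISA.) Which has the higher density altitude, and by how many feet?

Airport 1 by 10928 ft

Airport 1: ISA temp = -5°C, deviation +5°C, DA = 10000 + 120 × 5 = 10600 ft.
Airport 2: ISA temp = 7.4°C, deviation -34.4°C, DA = 3800 + 120 × (-34.4) = -328 ft.
Airport 1 is higher by 10600 − (-328) = 10928 ft.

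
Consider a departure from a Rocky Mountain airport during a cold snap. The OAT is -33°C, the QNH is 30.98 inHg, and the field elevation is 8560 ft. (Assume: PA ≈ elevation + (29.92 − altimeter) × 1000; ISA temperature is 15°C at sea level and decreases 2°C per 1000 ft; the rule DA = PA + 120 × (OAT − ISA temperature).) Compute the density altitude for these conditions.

Pressure altitude = 8560 + (29.92 − 30.98) × 1000 = 8560 + (-1060) = 7500 ft.
ISA temperature at 7500 ft = 15 − 2 × (7500/1000) = 0°C.
ISA deviation = -33 − 0 = -33°C.
Density altitude = 7500 + 120 × (-33) = 3540 ft.

3540 ft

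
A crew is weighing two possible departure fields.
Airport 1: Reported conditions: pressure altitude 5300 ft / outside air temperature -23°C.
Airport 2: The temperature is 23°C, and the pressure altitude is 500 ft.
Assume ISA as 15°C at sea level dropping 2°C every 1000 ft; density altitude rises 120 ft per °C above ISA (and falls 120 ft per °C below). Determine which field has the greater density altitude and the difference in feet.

Airport 1 by 432 ft

Airport 1: ISA temp = 4.4°C, deviation -27.4°C, DA = 5300 + 120 × (-27.4) = 2012 ft.
Airport 2: ISA temp = 14°C, deviation +9°C, DA = 500 + 120 × 9 = 1580 ft.
Airport 1 is higher by 2012 − 1580 = 432 ft.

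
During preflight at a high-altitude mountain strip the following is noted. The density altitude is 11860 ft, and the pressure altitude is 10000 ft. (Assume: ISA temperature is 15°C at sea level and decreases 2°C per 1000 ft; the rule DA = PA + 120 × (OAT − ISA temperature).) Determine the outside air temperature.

10.5°C

Density altitude − pressure altitude = 11860 − 10000 = +1860 ft.
At 120 ft/°C that is an ISA deviation of 1860/120 = +15.5°C.
ISA temperature at 10000 ft = 15 − 2 × (10000/1000) = -5°C.
OAT = ISA + deviation = -5 + (+15.5) = 10.5°C.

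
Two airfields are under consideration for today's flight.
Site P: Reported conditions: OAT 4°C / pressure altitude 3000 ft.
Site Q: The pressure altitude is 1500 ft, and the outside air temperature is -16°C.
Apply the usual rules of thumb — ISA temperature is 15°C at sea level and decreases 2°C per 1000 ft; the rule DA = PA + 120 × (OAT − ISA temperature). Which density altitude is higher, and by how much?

Site P by 4260 ft

Site P: ISA temp = 9°C, deviation -5°C, DA = 3000 + 120 × (-5) = 2400 ft.
Site Q: ISA temp = 12°C, deviation -28°C, DA = 1500 + 120 × (-28) = -1860 ft.
Site P is higher by 2400 − (-1860) = 4260 ft.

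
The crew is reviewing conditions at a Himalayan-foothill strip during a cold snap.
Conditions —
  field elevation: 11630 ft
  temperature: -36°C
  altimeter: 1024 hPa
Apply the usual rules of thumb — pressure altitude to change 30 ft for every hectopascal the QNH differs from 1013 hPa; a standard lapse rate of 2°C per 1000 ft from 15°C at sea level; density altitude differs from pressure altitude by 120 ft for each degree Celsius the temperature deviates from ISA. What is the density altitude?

7892 ft

Pressure altitude = 11630 + (1013 − 1024) × 30 = 11630 + (-330) = 11300 ft.
ISA temperature at 11300 ft = 15 − 2 × (11300/1000) = -7.6°C.
ISA deviation = -36 − (-7.6) = -28.4°C.
Density altitude = 11300 + 120 × (-28.4) = 7892 ft.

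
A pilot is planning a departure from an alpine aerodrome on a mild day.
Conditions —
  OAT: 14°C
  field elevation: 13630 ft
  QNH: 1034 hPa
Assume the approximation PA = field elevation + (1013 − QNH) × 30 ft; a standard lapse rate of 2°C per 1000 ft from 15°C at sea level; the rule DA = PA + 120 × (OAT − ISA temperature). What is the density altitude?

Pressure altitude = 13630 + (1013 − 1034) × 30 = 13630 + (-630) = 13000 ft.
ISA temperature at 13000 ft = 15 − 2 × (13000/1000) = -11°C.
ISA deviation = 14 − (-11) = +25°C.
Density altitude = 13000 + 120 × (25) = 16000 ft.

16000 ft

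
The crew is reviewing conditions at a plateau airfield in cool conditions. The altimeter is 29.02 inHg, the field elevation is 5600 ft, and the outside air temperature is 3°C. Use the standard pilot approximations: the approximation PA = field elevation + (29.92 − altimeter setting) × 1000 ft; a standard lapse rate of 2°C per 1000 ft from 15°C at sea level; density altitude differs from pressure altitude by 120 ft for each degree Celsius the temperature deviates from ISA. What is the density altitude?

6620 ft

Pressure altitude = 5600 + (29.92 − 29.02) × 1000 = 5600 + (+900) = 6500 ft.
ISA temperature at 6500 ft = 15 − 2 × (6500/1000) = 2°C.
ISA deviation = 3 − 2 = +1°C.
Density altitude = 6500 + 120 × (1) = 6620 ft.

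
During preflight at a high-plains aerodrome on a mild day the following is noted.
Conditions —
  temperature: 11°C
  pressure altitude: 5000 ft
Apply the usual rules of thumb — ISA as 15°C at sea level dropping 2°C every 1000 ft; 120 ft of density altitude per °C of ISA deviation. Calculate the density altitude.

ISA temperature at 5000 ft = 15 − 2 × (5000/1000) = 5°C.
ISA deviation = 11 − 5 = +6°C.
Density altitude = 5000 + 120 × (6) = 5000 + (+720) = 5720 ft.

5720 ft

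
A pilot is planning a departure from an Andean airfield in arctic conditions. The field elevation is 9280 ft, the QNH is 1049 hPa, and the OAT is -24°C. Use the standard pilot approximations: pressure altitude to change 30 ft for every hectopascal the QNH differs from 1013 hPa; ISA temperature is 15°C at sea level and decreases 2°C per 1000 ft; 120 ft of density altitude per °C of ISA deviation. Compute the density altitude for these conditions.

5488 ft

Pressure altitude = 9280 + (1013 − 1049) × 30 = 9280 + (-1080) = 8200 ft.
ISA temperature at 8200 ft = 15 − 2 × (8200/1000) = -1.4°C.
ISA deviation = -24 − (-1.4) = -22.6°C.
Density altitude = 8200 + 120 × (-22.6) = 5488 ft.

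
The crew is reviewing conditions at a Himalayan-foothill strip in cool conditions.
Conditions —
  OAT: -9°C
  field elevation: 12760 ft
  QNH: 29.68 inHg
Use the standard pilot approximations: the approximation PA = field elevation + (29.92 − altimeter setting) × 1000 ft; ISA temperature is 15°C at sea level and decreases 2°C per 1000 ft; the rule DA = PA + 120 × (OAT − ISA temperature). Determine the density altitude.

13240 ft

Pressure altitude = 12760 + (29.92 − 29.68) × 1000 = 12760 + (+240) = 13000 ft.
ISA temperature at 13000 ft = 15 − 2 × (13000/1000) = -11°C.
ISA deviation = -9 − (-11) = +2°C.
Density altitude = 13000 + 120 × (2) = 13240 ft.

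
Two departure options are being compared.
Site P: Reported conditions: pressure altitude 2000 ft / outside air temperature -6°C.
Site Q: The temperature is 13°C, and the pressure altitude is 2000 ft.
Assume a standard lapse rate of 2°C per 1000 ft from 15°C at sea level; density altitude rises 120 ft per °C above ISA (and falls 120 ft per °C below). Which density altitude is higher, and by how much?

Site Q by 2280 ft

Site P: ISA temp = 11°C, deviation -17°C, DA = 2000 + 120 × (-17) = -40 ft.
Site Q: ISA temp = 11°C, deviation +2°C, DA = 2000 + 120 × 2 = 2240 ft.
Site Q is higher by 2240 − (-40) = 2280 ft.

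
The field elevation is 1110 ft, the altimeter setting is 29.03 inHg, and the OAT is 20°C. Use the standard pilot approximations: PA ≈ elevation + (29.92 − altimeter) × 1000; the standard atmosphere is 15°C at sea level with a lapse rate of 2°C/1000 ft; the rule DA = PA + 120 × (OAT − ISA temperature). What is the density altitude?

3080 ft

Pressure altitude = 1110 + (29.92 − 29.03) × 1000 = 1110 + (+890) = 2000 ft.
ISA temperature at 2000 ft = 15 − 2 × (2000/1000) = 11°C.
ISA deviation = 20 − 11 = +9°C.
Density altitude = 2000 + 120 × (9) = 3080 ft.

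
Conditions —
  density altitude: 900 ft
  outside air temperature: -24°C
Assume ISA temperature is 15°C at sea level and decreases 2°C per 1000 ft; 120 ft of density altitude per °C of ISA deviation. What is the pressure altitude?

4500 ft

DA = PA + 120 × (OAT − (15 − 2·PA/1000)) = PA + 120·OAT − 1800 + 0.24·PA = 1.24·PA + 120·OAT − 1800.
So 1.24·PA = 900 − 120 × (-24) + 1800 = 5580.
PA = 5580 / 1.24 = 4500 ft.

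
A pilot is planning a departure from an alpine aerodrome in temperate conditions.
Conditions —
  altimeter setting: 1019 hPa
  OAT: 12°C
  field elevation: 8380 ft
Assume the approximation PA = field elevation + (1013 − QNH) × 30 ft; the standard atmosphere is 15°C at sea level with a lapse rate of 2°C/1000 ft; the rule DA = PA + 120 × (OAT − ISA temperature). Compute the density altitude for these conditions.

Pressure altitude = 8380 + (1013 − 1019) × 30 = 8380 + (-180) = 8200 ft.
ISA temperature at 8200 ft = 15 − 2 × (8200/1000) = -1.4°C.
ISA deviation = 12 − (-1.4) = +13.4°C.
Density altitude = 8200 + 120 × (13.4) = 9808 ft.

9808 ft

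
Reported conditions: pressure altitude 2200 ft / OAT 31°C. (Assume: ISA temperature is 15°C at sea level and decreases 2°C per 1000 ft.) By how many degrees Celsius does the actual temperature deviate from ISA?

ISA temperature at 2200 ft = 15 − 2 × (2200/1000) = 10.6°C.
Deviation = OAT − ISA = 31 − 10.6 = +20.4°C.

ISA+20.4°C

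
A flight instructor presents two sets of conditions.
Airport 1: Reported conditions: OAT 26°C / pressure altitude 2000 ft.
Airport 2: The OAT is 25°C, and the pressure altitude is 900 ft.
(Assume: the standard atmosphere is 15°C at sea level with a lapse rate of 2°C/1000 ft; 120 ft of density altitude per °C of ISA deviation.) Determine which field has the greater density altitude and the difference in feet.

Airport 1: ISA temp = 11°C, deviation +15°C, DA = 2000 + 120 × 15 = 3800 ft.
Airport 2: ISA temp = 13.2°C, deviation +11.8°C, DA = 900 + 120 × 11.8 = 2316 ft.
Airport 1 is higher by 3800 − 2316 = 1484 ft.

Airport 1 by 1484 ft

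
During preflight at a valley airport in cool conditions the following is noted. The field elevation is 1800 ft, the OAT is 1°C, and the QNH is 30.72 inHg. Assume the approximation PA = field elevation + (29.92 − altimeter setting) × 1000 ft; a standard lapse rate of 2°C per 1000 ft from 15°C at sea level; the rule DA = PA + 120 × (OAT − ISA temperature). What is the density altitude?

-440 ft

Pressure altitude = 1800 + (29.92 − 30.72) × 1000 = 1800 + (-800) = 1000 ft.
ISA temperature at 1000 ft = 15 − 2 × (1000/1000) = 13°C.
ISA deviation = 1 − 13 = -12°C.
Density altitude = 1000 + 120 × (-12) = -440 ft.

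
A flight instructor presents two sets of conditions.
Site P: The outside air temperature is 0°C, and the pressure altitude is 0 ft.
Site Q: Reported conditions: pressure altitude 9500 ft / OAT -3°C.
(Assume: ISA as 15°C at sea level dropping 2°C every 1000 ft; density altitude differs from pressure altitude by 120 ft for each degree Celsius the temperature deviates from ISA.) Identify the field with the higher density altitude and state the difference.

Site P: ISA temp = 15°C, deviation -15°C, DA = 0 + 120 × (-15) = -1800 ft.
Site Q: ISA temp = -4°C, deviation +1°C, DA = 9500 + 120 × 1 = 9620 ft.
Site Q is higher by 9620 − (-1800) = 11420 ft.

Site Q by 11420 ft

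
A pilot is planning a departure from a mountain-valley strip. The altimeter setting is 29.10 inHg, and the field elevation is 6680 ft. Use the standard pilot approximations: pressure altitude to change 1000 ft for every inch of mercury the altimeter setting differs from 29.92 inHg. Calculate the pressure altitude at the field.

7500 ft

Pressure correction = (29.92 − 29.10) × 1000 = +820 ft.
Pressure altitude = 6680 + (+820) = 7500 ft.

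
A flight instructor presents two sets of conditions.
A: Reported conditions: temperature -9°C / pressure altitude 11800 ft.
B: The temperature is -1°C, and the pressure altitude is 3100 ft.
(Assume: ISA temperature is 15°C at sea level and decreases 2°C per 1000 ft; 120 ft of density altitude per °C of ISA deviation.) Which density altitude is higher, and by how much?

A: ISA temp = -8.6°C, deviation -0.4°C, DA = 11800 + 120 × (-0.4) = 11752 ft.
B: ISA temp = 8.8°C, deviation -9.8°C, DA = 3100 + 120 × (-9.8) = 1924 ft.
A is higher by 11752 − 1924 = 9828 ft.

A by 9828 ft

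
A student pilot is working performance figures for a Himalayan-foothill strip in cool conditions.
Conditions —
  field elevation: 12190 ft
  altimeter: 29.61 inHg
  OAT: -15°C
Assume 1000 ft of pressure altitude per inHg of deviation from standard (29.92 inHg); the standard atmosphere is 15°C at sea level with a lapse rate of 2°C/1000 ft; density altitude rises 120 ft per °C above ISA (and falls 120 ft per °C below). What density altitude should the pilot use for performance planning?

11900 ft

Pressure altitude = 12190 + (29.92 − 29.61) × 1000 = 12190 + (+310) = 12500 ft.
ISA temperature at 12500 ft = 15 − 2 × (12500/1000) = -10°C.
ISA deviation = -15 − (-10) = -5°C.
Density altitude = 12500 + 120 × (-5) = 11900 ft.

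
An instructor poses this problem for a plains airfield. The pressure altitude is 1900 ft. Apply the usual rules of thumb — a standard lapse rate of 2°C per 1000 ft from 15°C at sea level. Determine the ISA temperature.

ISA temperature = 15 − 2 × (1900/1000) = 15 − 3.8 = 11.2°C.

11.2°C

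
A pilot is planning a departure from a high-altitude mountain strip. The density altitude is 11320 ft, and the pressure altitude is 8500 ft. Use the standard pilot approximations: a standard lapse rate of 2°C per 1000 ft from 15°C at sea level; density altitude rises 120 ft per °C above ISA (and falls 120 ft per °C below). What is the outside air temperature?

Density altitude − pressure altitude = 11320 − 8500 = +2820 ft.
At 120 ft/°C that is an ISA deviation of 2820/120 = +23.5°C.
ISA temperature at 8500 ft = 15 − 2 × (8500/1000) = -2°C.
OAT = ISA + deviation = -2 + (+23.5) = 21.5°C.

21.5°C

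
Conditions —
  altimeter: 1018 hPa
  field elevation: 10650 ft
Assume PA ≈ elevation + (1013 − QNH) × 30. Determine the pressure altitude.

Pressure correction = (1013 − 1018) × 30 = -150 ft.
Pressure altitude = 10650 + (-150) = 10500 ft.

10500 ft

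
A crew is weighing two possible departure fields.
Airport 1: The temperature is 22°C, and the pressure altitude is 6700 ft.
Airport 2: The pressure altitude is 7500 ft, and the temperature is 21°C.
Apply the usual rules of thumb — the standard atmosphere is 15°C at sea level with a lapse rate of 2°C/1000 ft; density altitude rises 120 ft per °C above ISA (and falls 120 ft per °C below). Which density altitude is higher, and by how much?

Airport 1: ISA temp = 1.6°C, deviation +20.4°C, DA = 6700 + 120 × 20.4 = 9148 ft.
Airport 2: ISA temp = 0°C, deviation +21°C, DA = 7500 + 120 × 21 = 10020 ft.
Airport 2 is higher by 10020 − 9148 = 872 ft.

Airport 2 by 872 ft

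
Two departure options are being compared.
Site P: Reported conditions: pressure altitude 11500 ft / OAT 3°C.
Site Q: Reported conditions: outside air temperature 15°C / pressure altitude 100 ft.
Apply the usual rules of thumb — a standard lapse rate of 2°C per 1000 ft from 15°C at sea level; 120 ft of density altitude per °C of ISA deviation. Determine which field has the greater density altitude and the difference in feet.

Site P: ISA temp = -8°C, deviation +11°C, DA = 11500 + 120 × 11 = 12820 ft.
Site Q: ISA temp = 14.8°C, deviation +0.2°C, DA = 100 + 120 × 0.2 = 124 ft.
Site P is higher by 12820 − 124 = 12696 ft.

Site P by 12696 ft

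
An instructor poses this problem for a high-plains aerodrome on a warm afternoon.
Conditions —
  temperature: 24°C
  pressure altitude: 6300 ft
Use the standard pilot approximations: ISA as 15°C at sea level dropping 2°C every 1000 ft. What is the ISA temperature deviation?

ISA+21.6°C

ISA temperature at 6300 ft = 15 − 2 × (6300/1000) = 2.4°C.
Deviation = OAT − ISA = 24 − 2.4 = +21.6°C.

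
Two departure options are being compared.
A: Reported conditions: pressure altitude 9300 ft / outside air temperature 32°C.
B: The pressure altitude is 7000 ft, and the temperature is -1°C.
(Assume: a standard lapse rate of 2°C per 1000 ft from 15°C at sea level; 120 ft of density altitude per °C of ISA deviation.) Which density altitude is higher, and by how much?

A: ISA temp = -3.6°C, deviation +35.6°C, DA = 9300 + 120 × 35.6 = 13572 ft.
B: ISA temp = 1°C, deviation -2°C, DA = 7000 + 120 × (-2) = 6760 ft.
A is higher by 13572 − 6760 = 6812 ft.

A by 6812 ft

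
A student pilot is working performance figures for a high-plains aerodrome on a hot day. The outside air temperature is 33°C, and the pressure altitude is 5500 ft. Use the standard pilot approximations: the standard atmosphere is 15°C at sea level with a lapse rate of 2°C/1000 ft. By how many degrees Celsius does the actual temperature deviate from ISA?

ISA temperature at 5500 ft = 15 − 2 × (5500/1000) = 4°C.
Deviation = OAT − ISA = 33 − 4 = +29°C.

ISA+29°C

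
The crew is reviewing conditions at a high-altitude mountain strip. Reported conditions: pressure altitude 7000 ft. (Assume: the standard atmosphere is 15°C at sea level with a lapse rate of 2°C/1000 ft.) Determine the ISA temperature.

1°C

ISA temperature = 15 − 2 × (7000/1000) = 15 − 14 = 1°C.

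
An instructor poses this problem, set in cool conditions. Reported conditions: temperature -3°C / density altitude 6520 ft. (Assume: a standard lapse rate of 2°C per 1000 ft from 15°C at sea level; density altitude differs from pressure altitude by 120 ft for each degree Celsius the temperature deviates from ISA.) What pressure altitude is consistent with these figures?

DA = PA + 120 × (OAT − (15 − 2·PA/1000)) = PA + 120·OAT − 1800 + 0.24·PA = 1.24·PA + 120·OAT − 1800.
So 1.24·PA = 6520 − 120 × (-3) + 1800 = 8680.
PA = 8680 / 1.24 = 7000 ft.

7000 ft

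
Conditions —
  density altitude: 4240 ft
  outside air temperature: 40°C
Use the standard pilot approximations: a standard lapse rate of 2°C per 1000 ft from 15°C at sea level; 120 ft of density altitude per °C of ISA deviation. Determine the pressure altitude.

DA = PA + 120 × (OAT − (15 − 2·PA/1000)) = PA + 120·OAT − 1800 + 0.24·PA = 1.24·PA + 120·OAT − 1800.
So 1.24·PA = 4240 − 120 × 40 + 1800 = 1240.
PA = 1240 / 1.24 = 1000 ft.

1000 ft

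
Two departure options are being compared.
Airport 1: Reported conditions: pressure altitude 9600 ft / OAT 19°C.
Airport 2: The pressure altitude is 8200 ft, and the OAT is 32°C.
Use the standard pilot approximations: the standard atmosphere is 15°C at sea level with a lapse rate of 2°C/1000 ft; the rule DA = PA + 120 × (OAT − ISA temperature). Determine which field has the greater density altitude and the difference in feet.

Airport 1: ISA temp = -4.2°C, deviation +23.2°C, DA = 9600 + 120 × 23.2 = 12384 ft.
Airport 2: ISA temp = -1.4°C, deviation +33.4°C, DA = 8200 + 120 × 33.4 = 12208 ft.
Airport 1 is higher by 12384 − 12208 = 176 ft.

Airport 1 by 176 ft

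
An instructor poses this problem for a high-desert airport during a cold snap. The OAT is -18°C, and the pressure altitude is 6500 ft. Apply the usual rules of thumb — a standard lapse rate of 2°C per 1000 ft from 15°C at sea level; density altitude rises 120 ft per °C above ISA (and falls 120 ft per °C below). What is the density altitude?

4100 ft

ISA temperature at 6500 ft = 15 − 2 × (6500/1000) = 2°C.
ISA deviation = -18 − 2 = -20°C.
Density altitude = 6500 + 120 × (-20) = 6500 + (-2400) = 4100 ft.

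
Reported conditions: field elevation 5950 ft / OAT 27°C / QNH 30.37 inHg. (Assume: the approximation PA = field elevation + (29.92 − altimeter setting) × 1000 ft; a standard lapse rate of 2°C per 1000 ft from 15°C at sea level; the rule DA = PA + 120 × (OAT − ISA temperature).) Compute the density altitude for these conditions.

8260 ft

Pressure altitude = 5950 + (29.92 − 30.37) × 1000 = 5950 + (-450) = 5500 ft.
ISA temperature at 5500 ft = 15 − 2 × (5500/1000) = 4°C.
ISA deviation = 27 − 4 = +23°C.
Density altitude = 5500 + 120 × (23) = 8260 ft.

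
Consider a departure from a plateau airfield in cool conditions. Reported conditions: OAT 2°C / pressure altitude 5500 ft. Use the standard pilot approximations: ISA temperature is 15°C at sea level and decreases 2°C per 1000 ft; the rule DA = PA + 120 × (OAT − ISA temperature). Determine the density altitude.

ISA temperature at 5500 ft = 15 − 2 × (5500/1000) = 4°C.
ISA deviation = 2 − 4 = -2°C.
Density altitude = 5500 + 120 × (-2) = 5500 + (-240) = 5260 ft.

5260 ft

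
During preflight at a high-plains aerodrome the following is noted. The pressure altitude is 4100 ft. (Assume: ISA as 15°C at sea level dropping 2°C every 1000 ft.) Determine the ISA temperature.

ISA temperature = 15 − 2 × (4100/1000) = 15 − 8.2 = 6.8°C.

6.8°C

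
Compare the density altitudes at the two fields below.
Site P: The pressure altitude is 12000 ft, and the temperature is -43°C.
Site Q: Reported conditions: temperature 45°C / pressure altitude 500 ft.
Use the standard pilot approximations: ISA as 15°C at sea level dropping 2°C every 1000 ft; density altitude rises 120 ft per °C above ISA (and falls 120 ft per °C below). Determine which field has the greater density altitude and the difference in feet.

Site P by 3700 ft

Site P: ISA temp = -9°C, deviation -34°C, DA = 12000 + 120 × (-34) = 7920 ft.
Site Q: ISA temp = 14°C, deviation +31°C, DA = 500 + 120 × 31 = 4220 ft.
Site P is higher by 7920 − 4220 = 3700 ft.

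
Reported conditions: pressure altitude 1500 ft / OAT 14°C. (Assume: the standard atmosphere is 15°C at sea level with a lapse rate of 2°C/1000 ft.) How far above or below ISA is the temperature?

ISA temperature at 1500 ft = 15 − 2 × (1500/1000) = 12°C.
Deviation = OAT − ISA = 14 − 12 = +2°C.

ISA+2°C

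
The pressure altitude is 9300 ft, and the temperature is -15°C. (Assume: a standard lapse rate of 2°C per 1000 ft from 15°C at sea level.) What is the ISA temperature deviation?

ISA-11.4°C

ISA temperature at 9300 ft = 15 − 2 × (9300/1000) = -3.6°C.
Deviation = OAT − ISA = -15 − (-3.6) = -11.4°C.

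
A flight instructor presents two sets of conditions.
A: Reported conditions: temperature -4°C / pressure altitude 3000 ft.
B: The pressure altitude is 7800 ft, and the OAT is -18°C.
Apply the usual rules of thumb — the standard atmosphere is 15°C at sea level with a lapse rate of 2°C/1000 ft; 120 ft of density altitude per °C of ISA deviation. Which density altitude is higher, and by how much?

A: ISA temp = 9°C, deviation -13°C, DA = 3000 + 120 × (-13) = 1440 ft.
B: ISA temp = -0.6°C, deviation -17.4°C, DA = 7800 + 120 × (-17.4) = 5712 ft.
B is higher by 5712 − 1440 = 4272 ft.

B by 4272 ft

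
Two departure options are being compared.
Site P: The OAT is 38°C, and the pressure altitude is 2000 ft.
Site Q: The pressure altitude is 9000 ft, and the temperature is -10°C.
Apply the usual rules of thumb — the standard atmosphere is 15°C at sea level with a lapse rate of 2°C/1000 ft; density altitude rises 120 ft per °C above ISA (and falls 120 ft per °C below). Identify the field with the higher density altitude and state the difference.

Site Q by 2920 ft

Site P: ISA temp = 11°C, deviation +27°C, DA = 2000 + 120 × 27 = 5240 ft.
Site Q: ISA temp = -3°C, deviation -7°C, DA = 9000 + 120 × (-7) = 8160 ft.
Site Q is higher by 8160 − 5240 = 2920 ft.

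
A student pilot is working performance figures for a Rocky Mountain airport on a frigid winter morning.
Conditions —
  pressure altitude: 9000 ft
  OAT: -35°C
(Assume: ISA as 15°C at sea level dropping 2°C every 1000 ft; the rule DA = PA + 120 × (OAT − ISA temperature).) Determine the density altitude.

5160 ft

ISA temperature at 9000 ft = 15 − 2 × (9000/1000) = -3°C.
ISA deviation = -35 − (-3) = -32°C.
Density altitude = 9000 + 120 × (-32) = 9000 + (-3840) = 5160 ft.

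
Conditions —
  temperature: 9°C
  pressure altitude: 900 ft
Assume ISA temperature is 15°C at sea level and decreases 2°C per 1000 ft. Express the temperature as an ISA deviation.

ISA temperature at 900 ft = 15 − 2 × (900/1000) = 13.2°C.
Deviation = OAT − ISA = 9 − 13.2 = -4.2°C.

ISA-4.2°C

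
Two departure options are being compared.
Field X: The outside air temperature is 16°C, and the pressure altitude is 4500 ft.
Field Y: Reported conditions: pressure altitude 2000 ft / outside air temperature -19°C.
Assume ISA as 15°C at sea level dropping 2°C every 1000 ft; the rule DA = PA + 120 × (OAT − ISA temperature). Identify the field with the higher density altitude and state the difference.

Field X by 7300 ft

Field X: ISA temp = 6°C, deviation +10°C, DA = 4500 + 120 × 10 = 5700 ft.
Field Y: ISA temp = 11°C, deviation -30°C, DA = 2000 + 120 × (-30) = -1600 ft.
Field X is higher by 5700 − (-1600) = 7300 ft.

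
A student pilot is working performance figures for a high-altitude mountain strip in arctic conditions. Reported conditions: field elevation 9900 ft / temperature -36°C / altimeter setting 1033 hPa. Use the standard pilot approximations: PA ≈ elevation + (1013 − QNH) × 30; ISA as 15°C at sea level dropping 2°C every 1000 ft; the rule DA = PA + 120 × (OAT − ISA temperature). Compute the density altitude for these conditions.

5412 ft

Pressure altitude = 9900 + (1013 − 1033) × 30 = 9900 + (-600) = 9300 ft.
ISA temperature at 9300 ft = 15 − 2 × (9300/1000) = -3.6°C.
ISA deviation = -36 − (-3.6) = -32.4°C.
Density altitude = 9300 + 120 × (-32.4) = 5412 ft.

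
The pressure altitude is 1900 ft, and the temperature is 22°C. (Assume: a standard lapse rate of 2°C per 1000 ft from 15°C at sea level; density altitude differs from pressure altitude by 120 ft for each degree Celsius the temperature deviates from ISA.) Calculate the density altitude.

ISA temperature at 1900 ft = 15 − 2 × (1900/1000) = 11.2°C.
ISA deviation = 22 − 11.2 = +10.8°C.
Density altitude = 1900 + 120 × (10.8) = 1900 + (+1296) = 3196 ft.

3196 ft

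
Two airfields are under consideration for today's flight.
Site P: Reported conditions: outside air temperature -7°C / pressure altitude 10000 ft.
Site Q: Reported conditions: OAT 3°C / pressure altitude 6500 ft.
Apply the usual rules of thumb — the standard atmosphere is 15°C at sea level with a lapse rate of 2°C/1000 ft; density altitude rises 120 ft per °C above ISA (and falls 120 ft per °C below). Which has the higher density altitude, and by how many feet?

Site P by 3140 ft

Site P: ISA temp = -5°C, deviation -2°C, DA = 10000 + 120 × (-2) = 9760 ft.
Site Q: ISA temp = 2°C, deviation +1°C, DA = 6500 + 120 × 1 = 6620 ft.
Site P is higher by 9760 − 6620 = 3140 ft.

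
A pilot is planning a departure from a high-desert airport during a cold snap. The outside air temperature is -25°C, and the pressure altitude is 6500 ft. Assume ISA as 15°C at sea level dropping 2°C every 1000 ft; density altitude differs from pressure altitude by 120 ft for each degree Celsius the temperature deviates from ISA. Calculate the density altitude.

3260 ft

ISA temperature at 6500 ft = 15 − 2 × (6500/1000) = 2°C.
ISA deviation = -25 − 2 = -27°C.
Density altitude = 6500 + 120 × (-27) = 6500 + (-3240) = 3260 ft.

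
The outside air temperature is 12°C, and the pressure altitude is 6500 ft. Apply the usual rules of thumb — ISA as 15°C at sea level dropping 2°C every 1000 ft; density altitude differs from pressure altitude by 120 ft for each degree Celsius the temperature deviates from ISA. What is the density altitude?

ISA temperature at 6500 ft = 15 − 2 × (6500/1000) = 2°C.
ISA deviation = 12 − 2 = +10°C.
Density altitude = 6500 + 120 × (10) = 6500 + (+1200) = 7700 ft.

7700 ft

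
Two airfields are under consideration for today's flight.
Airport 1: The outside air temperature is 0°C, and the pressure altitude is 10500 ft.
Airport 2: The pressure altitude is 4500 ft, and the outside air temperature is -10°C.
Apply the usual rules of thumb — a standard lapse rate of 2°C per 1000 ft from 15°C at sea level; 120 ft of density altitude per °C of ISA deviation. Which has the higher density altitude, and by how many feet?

Airport 1: ISA temp = -6°C, deviation +6°C, DA = 10500 + 120 × 6 = 11220 ft.
Airport 2: ISA temp = 6°C, deviation -16°C, DA = 4500 + 120 × (-16) = 2580 ft.
Airport 1 is higher by 11220 − 2580 = 8640 ft.

Airport 1 by 8640 ft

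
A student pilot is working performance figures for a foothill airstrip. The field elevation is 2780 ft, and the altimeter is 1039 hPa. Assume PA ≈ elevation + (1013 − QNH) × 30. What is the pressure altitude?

Pressure correction = (1013 − 1039) × 30 = -780 ft.
Pressure altitude = 2780 + (-780) = 2000 ft.

2000 ft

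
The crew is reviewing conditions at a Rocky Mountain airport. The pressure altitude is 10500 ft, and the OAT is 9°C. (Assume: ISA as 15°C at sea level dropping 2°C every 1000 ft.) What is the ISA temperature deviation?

ISA temperature at 10500 ft = 15 − 2 × (10500/1000) = -6°C.
Deviation = OAT − ISA = 9 − (-6) = +15°C.

ISA+15°C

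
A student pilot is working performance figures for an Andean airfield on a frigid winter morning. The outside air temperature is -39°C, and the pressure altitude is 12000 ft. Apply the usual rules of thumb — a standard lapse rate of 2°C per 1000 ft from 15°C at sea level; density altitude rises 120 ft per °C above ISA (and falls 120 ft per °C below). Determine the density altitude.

ISA temperature at 12000 ft = 15 − 2 × (12000/1000) = -9°C.
ISA deviation = -39 − (-9) = -30°C.
Density altitude = 12000 + 120 × (-30) = 12000 + (-3600) = 8400 ft.

8400 ft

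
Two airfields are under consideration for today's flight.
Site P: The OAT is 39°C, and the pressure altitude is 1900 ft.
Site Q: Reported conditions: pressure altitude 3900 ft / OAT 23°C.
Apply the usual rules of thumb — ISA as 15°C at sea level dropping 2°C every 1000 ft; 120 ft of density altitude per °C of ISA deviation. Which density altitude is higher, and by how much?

Site Q by 560 ft

Site P: ISA temp = 11.2°C, deviation +27.8°C, DA = 1900 + 120 × 27.8 = 5236 ft.
Site Q: ISA temp = 7.2°C, deviation +15.8°C, DA = 3900 + 120 × 15.8 = 5796 ft.
Site Q is higher by 5796 − 5236 = 560 ft.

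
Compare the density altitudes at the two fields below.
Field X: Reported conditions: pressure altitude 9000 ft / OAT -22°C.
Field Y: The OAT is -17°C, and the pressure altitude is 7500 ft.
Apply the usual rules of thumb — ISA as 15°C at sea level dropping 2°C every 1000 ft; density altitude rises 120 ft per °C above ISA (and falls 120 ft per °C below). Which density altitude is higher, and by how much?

Field X: ISA temp = -3°C, deviation -19°C, DA = 9000 + 120 × (-19) = 6720 ft.
Field Y: ISA temp = 0°C, deviation -17°C, DA = 7500 + 120 × (-17) = 5460 ft.
Field X is higher by 6720 − 5460 = 1260 ft.

Field X by 1260 ft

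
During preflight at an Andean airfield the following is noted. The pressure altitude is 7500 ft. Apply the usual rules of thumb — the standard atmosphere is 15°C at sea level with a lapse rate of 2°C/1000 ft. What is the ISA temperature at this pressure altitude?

0°C

ISA temperature = 15 − 2 × (7500/1000) = 15 − 15 = 0°C.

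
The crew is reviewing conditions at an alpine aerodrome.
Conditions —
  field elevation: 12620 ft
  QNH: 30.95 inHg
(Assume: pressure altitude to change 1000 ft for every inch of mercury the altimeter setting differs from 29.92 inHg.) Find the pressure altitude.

Pressure correction = (29.92 − 30.95) × 1000 = -1030 ft.
Pressure altitude = 12620 + (-1030) = 11590 ft.

11590 ft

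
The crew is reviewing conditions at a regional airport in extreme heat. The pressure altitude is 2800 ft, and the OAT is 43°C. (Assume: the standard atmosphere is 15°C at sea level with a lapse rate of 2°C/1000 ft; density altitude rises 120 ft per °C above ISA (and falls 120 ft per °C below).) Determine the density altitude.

ISA temperature at 2800 ft = 15 − 2 × (2800/1000) = 9.4°C.
ISA deviation = 43 − 9.4 = +33.6°C.
Density altitude = 2800 + 120 × (33.6) = 2800 + (+4032) = 6832 ft.

6832 ft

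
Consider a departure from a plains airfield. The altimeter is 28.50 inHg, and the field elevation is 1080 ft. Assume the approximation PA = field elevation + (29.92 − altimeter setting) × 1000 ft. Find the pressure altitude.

2500 ft

Pressure correction = (29.92 − 28.50) × 1000 = +1420 ft.
Pressure altitude = 1080 + (+1420) = 2500 ft.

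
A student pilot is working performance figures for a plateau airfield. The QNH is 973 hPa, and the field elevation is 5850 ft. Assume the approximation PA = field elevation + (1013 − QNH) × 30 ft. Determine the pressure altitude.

7050 ft

Pressure correction = (1013 − 973) × 30 = +1200 ft.
Pressure altitude = 5850 + (+1200) = 7050 ft.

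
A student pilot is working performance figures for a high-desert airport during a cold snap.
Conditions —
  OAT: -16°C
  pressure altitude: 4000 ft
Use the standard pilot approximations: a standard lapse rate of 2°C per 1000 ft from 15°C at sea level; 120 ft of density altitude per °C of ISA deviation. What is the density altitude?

ISA temperature at 4000 ft = 15 − 2 × (4000/1000) = 7°C.
ISA deviation = -16 − 7 = -23°C.
Density altitude = 4000 + 120 × (-23) = 4000 + (-2760) = 1240 ft.

1240 ft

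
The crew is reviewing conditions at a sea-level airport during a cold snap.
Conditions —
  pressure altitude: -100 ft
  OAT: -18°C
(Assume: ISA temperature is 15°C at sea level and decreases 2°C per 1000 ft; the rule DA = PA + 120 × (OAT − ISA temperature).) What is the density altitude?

ISA temperature at -100 ft = 15 − 2 × (-100/1000) = 15.2°C.
ISA deviation = -18 − 15.2 = -33.2°C.
Density altitude = -100 + 120 × (-33.2) = -100 + (-3984) = -4084 ft.

-4084 ft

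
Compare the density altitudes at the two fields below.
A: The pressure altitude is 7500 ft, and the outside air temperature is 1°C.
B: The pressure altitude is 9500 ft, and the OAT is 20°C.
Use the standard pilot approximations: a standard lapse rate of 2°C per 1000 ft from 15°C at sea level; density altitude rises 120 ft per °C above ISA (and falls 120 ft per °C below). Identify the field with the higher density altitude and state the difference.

A: ISA temp = 0°C, deviation +1°C, DA = 7500 + 120 × 1 = 7620 ft.
B: ISA temp = -4°C, deviation +24°C, DA = 9500 + 120 × 24 = 12380 ft.
B is higher by 12380 − 7620 = 4760 ft.

B by 4760 ft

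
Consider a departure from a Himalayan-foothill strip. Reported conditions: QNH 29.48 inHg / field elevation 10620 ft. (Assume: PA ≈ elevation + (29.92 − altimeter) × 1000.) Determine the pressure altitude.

11060 ft

Pressure correction = (29.92 − 29.48) × 1000 = +440 ft.
Pressure altitude = 10620 + (+440) = 11060 ft.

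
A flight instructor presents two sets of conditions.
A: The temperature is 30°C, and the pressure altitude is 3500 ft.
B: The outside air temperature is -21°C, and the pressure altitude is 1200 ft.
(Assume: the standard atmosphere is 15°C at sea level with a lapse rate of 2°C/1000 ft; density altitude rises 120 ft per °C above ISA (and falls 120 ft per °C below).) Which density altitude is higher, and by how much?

A: ISA temp = 8°C, deviation +22°C, DA = 3500 + 120 × 22 = 6140 ft.
B: ISA temp = 12.6°C, deviation -33.6°C, DA = 1200 + 120 × (-33.6) = -2832 ft.
A is higher by 6140 − (-2832) = 8972 ft.

A by 8972 ft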